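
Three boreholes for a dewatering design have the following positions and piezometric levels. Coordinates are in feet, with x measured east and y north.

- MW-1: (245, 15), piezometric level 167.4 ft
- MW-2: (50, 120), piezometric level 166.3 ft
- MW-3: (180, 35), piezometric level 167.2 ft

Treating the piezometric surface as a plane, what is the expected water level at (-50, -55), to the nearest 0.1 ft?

168.3 ft

Differences from MW-1: to MW-2 (Δx, Δy, Δh) = (-195, 105, -1.1); to MW-3 = (-65, 20, -0.2).
Determinant of the coordinate differences = (-195)·20 − (-65)·105 = 2925.
∂h/∂x = [(-1.1)·20 − (-0.2)·105] / 2925 = -0.0003419
∂h/∂y = [(-195)·(-0.2) − (-65)·(-1.1)] / 2925 = -0.01111
h(-50, -55) = 167.4 + (-0.0003419)·(-295) + (-0.01111)·(-70) = 167.4 +0.101 +0.778 = 168.279 ft.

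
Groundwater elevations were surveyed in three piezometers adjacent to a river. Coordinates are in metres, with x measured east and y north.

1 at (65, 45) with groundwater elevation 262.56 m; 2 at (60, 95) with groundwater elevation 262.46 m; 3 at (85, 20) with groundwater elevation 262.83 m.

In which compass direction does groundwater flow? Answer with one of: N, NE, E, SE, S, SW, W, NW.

W

Taking 1 as reference: 2−1 = (-5, 50, -0.10); 3−1 = (20, -25, +0.27).
Determinant of the coordinate differences = (-5)·(-25) − 20·50 = -875.
∂h/∂x = [(-0.10)·(-25) − (+0.27)·50] / -875 = +0.01257
∂h/∂y = [(-5)·(+0.27) − 20·(-0.10)] / -875 = -0.0007429
Flow = −∇h = (-0.01257 east, +0.0007429 north), which points west.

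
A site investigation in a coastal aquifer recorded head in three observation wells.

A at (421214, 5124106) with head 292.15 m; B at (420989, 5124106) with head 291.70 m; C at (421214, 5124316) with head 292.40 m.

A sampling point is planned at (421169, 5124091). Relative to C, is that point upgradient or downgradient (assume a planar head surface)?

downgradient

∂h/∂x = (291.70 − 292.15) / (420989 − 421214) = +0.002000
∂h/∂y = (292.40 − 292.15) / (5124316 − 5124106) = +0.001190
Head at (421169, 5124091) = 292.15 + (+0.002000)·(-45) + (+0.001190)·(-15) = 292.04 m.
That is lower than the 292.40 m at C, so the point is downgradient.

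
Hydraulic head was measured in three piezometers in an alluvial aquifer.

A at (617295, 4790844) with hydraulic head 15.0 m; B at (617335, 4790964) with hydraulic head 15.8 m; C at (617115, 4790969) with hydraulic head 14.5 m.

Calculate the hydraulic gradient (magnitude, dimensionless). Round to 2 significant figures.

0.0076

Three-point gradient (reference A): Δ to B = (40, 120, +0.8), Δ to C = (-180, 125, -0.5).
∂h/∂x = +0.006015, ∂h/∂y = +0.004662 (det = 26600).
|∇h| = √(0.006015² + 0.004662²) = 0.00761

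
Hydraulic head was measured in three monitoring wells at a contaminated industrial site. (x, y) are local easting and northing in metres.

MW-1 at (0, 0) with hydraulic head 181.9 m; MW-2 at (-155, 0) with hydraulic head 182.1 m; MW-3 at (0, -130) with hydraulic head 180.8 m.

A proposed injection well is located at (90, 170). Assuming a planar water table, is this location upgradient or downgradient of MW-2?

∂h/∂x = (182.1 − 181.9) / (-155 − 0) = -0.001290
∂h/∂y = (180.8 − 181.9) / (-130 − 0) = +0.008462
Head at (90, 170) = 181.9 + (-0.001290)·(90) + (+0.008462)·(170) = 183.22 m.
That is higher than the 182.1 m at MW-2, so the point is upgradient.

upgradient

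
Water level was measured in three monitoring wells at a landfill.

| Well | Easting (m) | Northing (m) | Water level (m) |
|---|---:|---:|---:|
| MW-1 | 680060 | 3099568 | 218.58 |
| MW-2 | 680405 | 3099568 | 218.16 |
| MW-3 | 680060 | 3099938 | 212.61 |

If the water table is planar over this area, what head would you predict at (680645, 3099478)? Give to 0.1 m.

∂h/∂x = (218.16 − 218.58) / (680405 − 680060) = -0.001217
∂h/∂y = (212.61 − 218.58) / (3099938 − 3099568) = -0.01614
h(680645, 3099478) = 218.58 + (-0.001217)·(585) + (-0.01614)·(-90) = 218.58 -0.712 +1.452 = 219.320 m.

219.3 m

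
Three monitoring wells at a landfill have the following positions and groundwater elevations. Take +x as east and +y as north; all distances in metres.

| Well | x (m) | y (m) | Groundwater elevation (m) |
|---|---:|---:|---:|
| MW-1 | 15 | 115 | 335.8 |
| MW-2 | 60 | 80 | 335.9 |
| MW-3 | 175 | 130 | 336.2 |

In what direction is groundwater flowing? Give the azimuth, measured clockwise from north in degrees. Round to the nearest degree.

263°

Differences from MW-1: to MW-2 (Δx, Δy, Δh) = (45, -35, +0.1); to MW-3 = (160, 15, +0.4).
Solve a·Δx + b·Δy = Δh: det = 45·15 − 160·(-35) = 6275.
∂h/∂x = [(+0.1)·15 − (+0.4)·(-35)] / 6275 = +0.002470
∂h/∂y = [45·(+0.4) − 160·(+0.1)] / 6275 = +0.0003187
Flow direction (−∇h) has components (-0.002470 E, -0.0003187 N).
Azimuth = atan2(E, N) = atan2(-0.002470, -0.0003187) = 262.6° ≈ 263°.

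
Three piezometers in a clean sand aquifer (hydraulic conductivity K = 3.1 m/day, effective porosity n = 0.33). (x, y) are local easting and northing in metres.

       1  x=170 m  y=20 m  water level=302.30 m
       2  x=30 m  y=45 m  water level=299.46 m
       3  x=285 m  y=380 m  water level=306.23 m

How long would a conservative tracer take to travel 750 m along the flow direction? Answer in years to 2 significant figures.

Differences from 1: to 2 (Δx, Δy, Δh) = (-140, 25, -2.84); to 3 = (115, 360, +3.93).
Solve a·Δx + b·Δy = Δh: det = (-140)·360 − 115·25 = -53275.
∂h/∂x = [(-2.84)·360 − (+3.93)·25] / -53275 = +0.02104
∂h/∂y = [(-140)·(+3.93) − 115·(-2.84)] / -53275 = +0.004197
|∇h| = √(0.02104² + 0.004197²) = 0.02145
Seepage velocity v = K·i/n = 3.1 × 0.02145 / 0.33 = 0.2015 m/day.
t = 750 / 0.2015 = 3722 days = 10.2 years.

10 years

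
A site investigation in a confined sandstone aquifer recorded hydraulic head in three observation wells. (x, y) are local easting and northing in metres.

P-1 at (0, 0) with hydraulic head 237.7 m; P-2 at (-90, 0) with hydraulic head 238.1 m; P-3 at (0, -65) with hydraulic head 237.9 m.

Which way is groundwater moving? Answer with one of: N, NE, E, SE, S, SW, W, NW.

∂h/∂x = (238.1 − 237.7) / (-90 − 0) = -0.004444
∂h/∂y = (237.9 − 237.7) / (-65 − 0) = -0.003077
Flow = −∇h = (+0.004444 east, +0.003077 north), which points northeast.

NE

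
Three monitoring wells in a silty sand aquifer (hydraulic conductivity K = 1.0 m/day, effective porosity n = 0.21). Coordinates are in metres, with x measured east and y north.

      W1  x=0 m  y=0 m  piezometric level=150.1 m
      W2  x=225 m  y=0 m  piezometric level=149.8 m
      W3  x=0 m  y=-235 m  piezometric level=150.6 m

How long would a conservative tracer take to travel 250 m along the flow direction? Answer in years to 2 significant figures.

57 years

∂h/∂x = (149.8 − 150.1) / (225 − 0) = -0.001333
∂h/∂y = (150.6 − 150.1) / (-235 − 0) = -0.002128
|∇h| = √(-0.001333² + -0.002128²) = 0.002511
Seepage velocity v = K·i/n = 1.0 × 0.002511 / 0.21 = 0.01196 m/day.
t = 250 / 0.01196 = 2.09e+04 days = 57.2 years.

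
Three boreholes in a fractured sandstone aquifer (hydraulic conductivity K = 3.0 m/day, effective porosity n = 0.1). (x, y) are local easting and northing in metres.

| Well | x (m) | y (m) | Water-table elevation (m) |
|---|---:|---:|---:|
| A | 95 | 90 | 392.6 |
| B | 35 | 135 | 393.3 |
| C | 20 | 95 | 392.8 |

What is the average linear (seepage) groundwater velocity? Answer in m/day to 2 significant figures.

Taking A as reference: B−A = (-60, 45, +0.7); C−A = (-75, 5, +0.2).
Determinant of the coordinate differences = (-60)·5 − (-75)·45 = 3075.
∂h/∂x = [(+0.7)·5 − (+0.2)·45] / 3075 = -0.001789
∂h/∂y = [(-60)·(+0.2) − (-75)·(+0.7)] / 3075 = +0.01317
|∇h| = √(-0.001789² + 0.01317²) = 0.01329
Seepage velocity v = K·i/n = 3.0 × 0.01329 / 0.1 = 0.3987 m/day.

0.40 m/day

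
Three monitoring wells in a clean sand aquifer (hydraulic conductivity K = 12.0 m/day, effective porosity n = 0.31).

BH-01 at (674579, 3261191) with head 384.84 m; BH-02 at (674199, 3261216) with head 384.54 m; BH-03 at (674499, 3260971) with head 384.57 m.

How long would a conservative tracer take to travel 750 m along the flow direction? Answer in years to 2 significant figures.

42 years

Differences from BH-01: to BH-02 (Δx, Δy, Δh) = (-380, 25, -0.30); to BH-03 = (-80, -220, -0.27).
Determinant of the coordinate differences = (-380)·(-220) − (-80)·25 = 85600.
∂h/∂x = [(-0.30)·(-220) − (-0.27)·25] / 85600 = +0.0008499
∂h/∂y = [(-380)·(-0.27) − (-80)·(-0.30)] / 85600 = +0.0009182
|∇h| = √(0.0008499² + 0.0009182²) = 0.001251
Seepage velocity v = K·i/n = 12.0 × 0.001251 / 0.31 = 0.04843 m/day.
t = 750 / 0.04843 = 1.549e+04 days = 42.4 years.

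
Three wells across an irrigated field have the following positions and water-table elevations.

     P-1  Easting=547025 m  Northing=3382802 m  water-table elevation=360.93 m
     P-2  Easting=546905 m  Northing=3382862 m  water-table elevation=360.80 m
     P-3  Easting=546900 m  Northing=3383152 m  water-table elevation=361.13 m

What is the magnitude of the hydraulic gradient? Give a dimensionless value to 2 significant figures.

Differences from P-1: to P-2 (Δx, Δy, Δh) = (-120, 60, -0.13); to P-3 = (-125, 350, +0.20).
Determinant of the coordinate differences = (-120)·350 − (-125)·60 = -34500.
∂h/∂x = [(-0.13)·350 − (+0.20)·60] / -34500 = +0.001667
∂h/∂y = [(-120)·(+0.20) − (-125)·(-0.13)] / -34500 = +0.001167
|∇h| = √(0.001667² + 0.001167²) = 0.002035

0.0020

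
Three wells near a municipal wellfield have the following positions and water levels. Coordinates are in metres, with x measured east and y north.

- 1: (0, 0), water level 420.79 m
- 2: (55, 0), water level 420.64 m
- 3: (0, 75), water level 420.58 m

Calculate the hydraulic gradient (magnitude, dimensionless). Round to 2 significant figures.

0.0039

∂h/∂x = (420.64 − 420.79) / (55 − 0) = -0.002727
∂h/∂y = (420.58 − 420.79) / (75 − 0) = -0.002800
|∇h| = √(-0.002727² + -0.002800²) = 0.003909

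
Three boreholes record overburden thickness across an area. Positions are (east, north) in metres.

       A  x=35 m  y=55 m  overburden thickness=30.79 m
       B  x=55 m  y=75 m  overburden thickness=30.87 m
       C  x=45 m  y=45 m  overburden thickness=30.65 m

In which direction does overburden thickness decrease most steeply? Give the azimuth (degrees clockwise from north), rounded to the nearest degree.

Taking A as reference: B−A = (20, 20, +0.08); C−A = (10, -10, -0.14).
Determinant of the coordinate differences = 20·(-10) − 10·20 = -400.
∂d/∂x = [(+0.08)·(-10) − (-0.14)·20] / -400 = -0.005000
∂d/∂y = [20·(-0.14) − 10·(+0.08)] / -400 = +0.009000
Steepest decrease is along −∇f: components (+0.005000 E, -0.009000 N).
Azimuth = atan2(+0.005000, -0.009000) = 150.9° ≈ 151°.

151°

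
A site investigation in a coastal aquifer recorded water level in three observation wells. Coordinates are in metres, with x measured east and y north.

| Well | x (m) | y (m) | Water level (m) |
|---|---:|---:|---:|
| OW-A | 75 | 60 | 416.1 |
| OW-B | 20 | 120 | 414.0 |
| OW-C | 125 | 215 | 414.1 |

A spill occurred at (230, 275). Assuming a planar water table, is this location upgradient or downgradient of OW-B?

Three-point gradient (reference OW-A): Δ to OW-B = (-55, 60, -2.1), Δ to OW-C = (50, 155, -2.0).
∂h/∂x = +0.01783, ∂h/∂y = -0.01866 (det = -11525).
Head at (230, 275) = 416.1 + (+0.01783)·(155) + (-0.01866)·(215) = 414.85 m.
That is higher than the 414.0 m at OW-B, so the point is upgradient.

upgradient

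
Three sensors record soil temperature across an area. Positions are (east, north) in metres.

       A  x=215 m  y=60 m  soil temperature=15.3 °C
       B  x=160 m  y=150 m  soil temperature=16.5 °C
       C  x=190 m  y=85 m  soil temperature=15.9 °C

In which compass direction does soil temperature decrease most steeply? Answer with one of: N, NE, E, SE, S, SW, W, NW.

E

Differences from A: to B (Δx, Δy, Δh) = (-55, 90, +1.2); to C = (-25, 25, +0.6).
Determinant of the coordinate differences = (-55)·25 − (-25)·90 = 875.
∂T/∂x = [(+1.2)·25 − (+0.6)·90] / 875 = -0.02743
∂T/∂y = [(-55)·(+0.6) − (-25)·(+1.2)] / 875 = -0.003429
Steepest decrease is along −∇f = (+0.02743 E, +0.003429 N) → east.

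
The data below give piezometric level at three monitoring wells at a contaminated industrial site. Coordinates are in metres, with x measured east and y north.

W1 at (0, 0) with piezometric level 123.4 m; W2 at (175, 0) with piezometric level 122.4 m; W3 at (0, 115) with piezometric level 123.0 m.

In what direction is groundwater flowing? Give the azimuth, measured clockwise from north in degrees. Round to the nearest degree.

059°

∂h/∂x = (122.4 − 123.4) / (175 − 0) = -0.005714
∂h/∂y = (123.0 − 123.4) / (115 − 0) = -0.003478
Flow direction (−∇h) has components (+0.005714 E, +0.003478 N).
Azimuth = atan2(E, N) = atan2(+0.005714, +0.003478) = 58.7° ≈ 059°.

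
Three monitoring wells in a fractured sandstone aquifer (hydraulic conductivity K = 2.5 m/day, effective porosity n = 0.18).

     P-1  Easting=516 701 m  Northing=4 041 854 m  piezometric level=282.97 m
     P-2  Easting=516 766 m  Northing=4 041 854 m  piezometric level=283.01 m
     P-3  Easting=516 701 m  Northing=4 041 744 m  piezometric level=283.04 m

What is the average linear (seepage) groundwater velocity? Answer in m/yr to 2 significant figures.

4.5 m/yr

∂h/∂x = (283.01 − 282.97) / (516766 − 516701) = +0.0006154
∂h/∂y = (283.04 − 282.97) / (4041744 − 4041854) = -0.0006364
|∇h| = √(0.0006154² + -0.0006364²) = 0.0008853
Seepage velocity v = K·i/n = 2.5 × 0.0008853 / 0.18 = 0.0123 m/day = 4.493 m/yr.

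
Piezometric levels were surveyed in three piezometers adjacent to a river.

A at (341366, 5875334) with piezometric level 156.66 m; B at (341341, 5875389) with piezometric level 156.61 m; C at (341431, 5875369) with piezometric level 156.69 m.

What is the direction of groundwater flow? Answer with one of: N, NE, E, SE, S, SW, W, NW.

NW

With h = a·x + b·y + c and A as origin, the differences give:
  (-25)·a + 55·b = -0.05
  65·a + 35·b = +0.03
Eliminate b (×35 and ×55, subtract): -4450·a = -3.400 → a = ∂h/∂x = +0.0007640
Back-substitute: b = ∂h/∂y = -0.0005618.
Flow = −∇h = (-0.0007640 east, +0.0005618 north), which points northwest.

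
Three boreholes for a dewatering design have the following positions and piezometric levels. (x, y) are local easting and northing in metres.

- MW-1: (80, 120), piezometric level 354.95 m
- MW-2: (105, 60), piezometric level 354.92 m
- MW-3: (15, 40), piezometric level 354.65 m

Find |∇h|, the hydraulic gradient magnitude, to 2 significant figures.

Taking MW-1 as reference: MW-2−MW-1 = (25, -60, -0.03); MW-3−MW-1 = (-65, -80, -0.30).
Determinant of the coordinate differences = 25·(-80) − (-65)·(-60) = -5900.
∂h/∂x = [(-0.03)·(-80) − (-0.30)·(-60)] / -5900 = +0.002644
∂h/∂y = [25·(-0.30) − (-65)·(-0.03)] / -5900 = +0.001602
|∇h| = √(0.002644² + 0.001602²) = 0.003091

0.0031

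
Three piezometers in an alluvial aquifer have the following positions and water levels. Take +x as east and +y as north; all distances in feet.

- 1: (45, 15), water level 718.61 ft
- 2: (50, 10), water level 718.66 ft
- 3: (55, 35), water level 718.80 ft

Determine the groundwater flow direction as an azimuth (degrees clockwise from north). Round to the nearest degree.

257°

With h = a·x + b·y + c and 1 as origin, the differences give:
  5·a + (-5)·b = +0.05
  10·a + 20·b = +0.19
Eliminate b (×20 and ×(-5), subtract): 150·a = 1.950 → a = ∂h/∂x = +0.01300
Back-substitute: b = ∂h/∂y = +0.003000.
Flow direction (−∇h) has components (-0.01300 E, -0.003000 N).
Azimuth = atan2(E, N) = atan2(-0.01300, -0.003000) = 257.0° ≈ 257°.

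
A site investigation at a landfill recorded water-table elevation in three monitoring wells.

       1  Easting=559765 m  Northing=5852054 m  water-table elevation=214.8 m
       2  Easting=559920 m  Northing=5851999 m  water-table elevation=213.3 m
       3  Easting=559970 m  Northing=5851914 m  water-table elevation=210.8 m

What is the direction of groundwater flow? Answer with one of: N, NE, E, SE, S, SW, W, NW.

Taking 1 as reference: 2−1 = (155, -55, -1.5); 3−1 = (205, -140, -4.0).
Determinant of the coordinate differences = 155·(-140) − 205·(-55) = -10425.
∂h/∂x = [(-1.5)·(-140) − (-4.0)·(-55)] / -10425 = +0.0009592
∂h/∂y = [155·(-4.0) − 205·(-1.5)] / -10425 = +0.02998
Flow = −∇h = (-0.0009592 east, -0.02998 north), which points south.

S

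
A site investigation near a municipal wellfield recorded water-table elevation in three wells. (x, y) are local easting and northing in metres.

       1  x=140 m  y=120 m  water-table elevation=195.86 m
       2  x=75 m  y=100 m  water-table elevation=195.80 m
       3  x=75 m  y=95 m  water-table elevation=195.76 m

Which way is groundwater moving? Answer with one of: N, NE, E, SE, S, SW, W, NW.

S

Three-point gradient (reference 1): Δ to 2 = (-65, -20, -0.06), Δ to 3 = (-65, -25, -0.10).
∂h/∂x = -0.001538, ∂h/∂y = +0.008000 (det = 325).
Flow = −∇h = (+0.001538 east, -0.008000 north), which points south.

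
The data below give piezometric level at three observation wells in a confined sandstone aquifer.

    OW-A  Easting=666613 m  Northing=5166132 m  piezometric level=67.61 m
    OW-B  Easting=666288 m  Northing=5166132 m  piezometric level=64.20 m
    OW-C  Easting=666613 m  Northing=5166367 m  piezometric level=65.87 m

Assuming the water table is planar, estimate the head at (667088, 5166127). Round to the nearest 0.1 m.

∂h/∂x = (64.20 − 67.61) / (666288 − 666613) = +0.01049
∂h/∂y = (65.87 − 67.61) / (5166367 − 5166132) = -0.007404
h(667088, 5166127) = 67.61 + (+0.01049)·(475) + (-0.007404)·(-5) = 67.61 +4.984 +0.037 = 72.631 m.

72.6 m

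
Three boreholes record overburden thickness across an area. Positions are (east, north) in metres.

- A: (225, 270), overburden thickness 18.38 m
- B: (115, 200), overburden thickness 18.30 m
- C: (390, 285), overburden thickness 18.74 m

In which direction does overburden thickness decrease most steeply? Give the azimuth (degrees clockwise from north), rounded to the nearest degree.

318°

With d = a·x + b·y + c and A as origin, the differences give:
  (-110)·a + (-70)·b = -0.08
  165·a + 15·b = +0.36
Eliminate b (×15 and ×(-70), subtract): 9900·a = 24.000 → a = ∂d/∂x = +0.002424
Back-substitute: b = ∂d/∂y = -0.002667.
Steepest decrease is along −∇f: components (-0.002424 E, +0.002667 N).
Azimuth = atan2(-0.002424, +0.002667) = 317.7° ≈ 318°.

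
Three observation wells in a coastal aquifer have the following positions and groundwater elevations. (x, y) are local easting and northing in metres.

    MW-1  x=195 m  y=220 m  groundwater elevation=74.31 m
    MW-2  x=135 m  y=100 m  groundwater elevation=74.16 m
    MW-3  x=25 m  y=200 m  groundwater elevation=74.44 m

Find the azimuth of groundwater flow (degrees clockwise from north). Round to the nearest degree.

Differences from MW-1: to MW-2 (Δx, Δy, Δh) = (-60, -120, -0.15); to MW-3 = (-170, -20, +0.13).
Solve a·Δx + b·Δy = Δh: det = (-60)·(-20) − (-170)·(-120) = -19200.
∂h/∂x = [(-0.15)·(-20) − (+0.13)·(-120)] / -19200 = -0.0009687
∂h/∂y = [(-60)·(+0.13) − (-170)·(-0.15)] / -19200 = +0.001734
Flow direction (−∇h) has components (+0.0009687 E, -0.001734 N).
Azimuth = atan2(E, N) = atan2(+0.0009687, -0.001734) = 150.8° ≈ 151°.

151°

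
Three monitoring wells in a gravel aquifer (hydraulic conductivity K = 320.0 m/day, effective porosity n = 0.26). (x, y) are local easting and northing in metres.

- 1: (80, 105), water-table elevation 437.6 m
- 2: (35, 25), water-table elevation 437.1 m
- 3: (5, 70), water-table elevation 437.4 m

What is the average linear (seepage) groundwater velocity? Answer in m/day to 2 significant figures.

7.9 m/day

Differences from 1: to 2 (Δx, Δy, Δh) = (-45, -80, -0.5); to 3 = (-75, -35, -0.2).
Determinant of the coordinate differences = (-45)·(-35) − (-75)·(-80) = -4425.
∂h/∂x = [(-0.5)·(-35) − (-0.2)·(-80)] / -4425 = -0.0003390
∂h/∂y = [(-45)·(-0.2) − (-75)·(-0.5)] / -4425 = +0.006441
|∇h| = √(-0.0003390² + 0.006441²) = 0.00645
Seepage velocity v = K·i/n = 320.0 × 0.00645 / 0.26 = 7.938 m/day.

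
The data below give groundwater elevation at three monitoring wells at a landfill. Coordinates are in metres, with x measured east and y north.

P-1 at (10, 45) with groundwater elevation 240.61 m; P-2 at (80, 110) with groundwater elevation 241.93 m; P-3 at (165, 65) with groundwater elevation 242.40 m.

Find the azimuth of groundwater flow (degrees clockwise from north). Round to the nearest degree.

229°

With h = a·x + b·y + c and P-1 as origin, the differences give:
  70·a + 65·b = +1.32
  155·a + 20·b = +1.79
Eliminate b (×20 and ×65, subtract): -8675·a = -89.950 → a = ∂h/∂x = +0.01037
Back-substitute: b = ∂h/∂y = +0.009141.
Flow direction (−∇h) has components (-0.01037 E, -0.009141 N).
Azimuth = atan2(E, N) = atan2(-0.01037, -0.009141) = 228.6° ≈ 229°.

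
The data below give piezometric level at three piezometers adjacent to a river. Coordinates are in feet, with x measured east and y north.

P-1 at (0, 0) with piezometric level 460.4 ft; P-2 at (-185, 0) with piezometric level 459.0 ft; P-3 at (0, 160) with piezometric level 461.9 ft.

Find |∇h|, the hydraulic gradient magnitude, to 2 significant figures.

∂h/∂x = (459.0 − 460.4) / (-185 − 0) = +0.007568
∂h/∂y = (461.9 − 460.4) / (160 − 0) = +0.009375
|∇h| = √(0.007568² + 0.009375²) = 0.01205

0.012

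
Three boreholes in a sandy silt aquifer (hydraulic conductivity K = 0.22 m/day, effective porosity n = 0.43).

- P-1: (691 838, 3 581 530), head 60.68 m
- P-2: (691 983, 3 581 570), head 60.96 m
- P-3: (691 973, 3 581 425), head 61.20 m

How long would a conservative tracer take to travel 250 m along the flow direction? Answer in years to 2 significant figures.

440 years

Taking P-1 as reference: P-2−P-1 = (145, 40, +0.28); P-3−P-1 = (135, -105, +0.52).
Solve a·Δx + b·Δy = Δh: det = 145·(-105) − 135·40 = -20625.
∂h/∂x = [(+0.28)·(-105) − (+0.52)·40] / -20625 = +0.002434
∂h/∂y = [145·(+0.52) − 135·(+0.28)] / -20625 = -0.001823
|∇h| = √(0.002434² + -0.001823²) = 0.003041
Seepage velocity v = K·i/n = 0.22 × 0.003041 / 0.43 = 0.001556 m/day.
t = 250 / 0.001556 = 1.607e+05 days = 440 years.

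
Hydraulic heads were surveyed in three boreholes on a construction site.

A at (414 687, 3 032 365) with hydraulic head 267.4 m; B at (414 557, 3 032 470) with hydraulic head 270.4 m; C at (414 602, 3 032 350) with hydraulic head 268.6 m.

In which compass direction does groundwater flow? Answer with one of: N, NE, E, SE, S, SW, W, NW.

With h = a·x + b·y + c and A as origin, the differences give:
  (-130)·a + 105·b = +3.0
  (-85)·a + (-15)·b = +1.2
Eliminate b (×(-15) and ×105, subtract): 10875·a = -171.00 → a = ∂h/∂x = -0.01572
Back-substitute: b = ∂h/∂y = +0.009103.
Flow = −∇h = (+0.01572 east, -0.009103 north), which points southeast.

SE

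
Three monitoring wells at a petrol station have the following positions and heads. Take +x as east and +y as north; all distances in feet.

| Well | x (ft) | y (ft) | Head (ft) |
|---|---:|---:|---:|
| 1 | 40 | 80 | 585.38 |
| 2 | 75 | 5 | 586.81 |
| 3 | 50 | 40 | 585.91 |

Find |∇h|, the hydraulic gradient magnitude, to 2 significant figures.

0.028

Three-point gradient (reference 1): Δ to 2 = (35, -75, +1.43), Δ to 3 = (10, -40, +0.53).
∂h/∂x = +0.02685, ∂h/∂y = -0.006538 (det = -650).
|∇h| = √(0.02685² + -0.006538²) = 0.02763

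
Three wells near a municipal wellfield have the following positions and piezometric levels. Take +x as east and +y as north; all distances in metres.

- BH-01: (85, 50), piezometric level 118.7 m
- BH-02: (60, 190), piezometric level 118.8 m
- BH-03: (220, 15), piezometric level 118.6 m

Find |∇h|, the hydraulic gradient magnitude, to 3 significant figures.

With h = a·x + b·y + c and BH-01 as origin, the differences give:
  (-25)·a + 140·b = +0.1
  135·a + (-35)·b = -0.1
Eliminate b (×(-35) and ×140, subtract): -18025·a = 10.50 → a = ∂h/∂x = -0.0005825
Back-substitute: b = ∂h/∂y = +0.0006103.
|∇h| = √(-0.0005825² + 0.0006103²) = 0.0008437

0.000844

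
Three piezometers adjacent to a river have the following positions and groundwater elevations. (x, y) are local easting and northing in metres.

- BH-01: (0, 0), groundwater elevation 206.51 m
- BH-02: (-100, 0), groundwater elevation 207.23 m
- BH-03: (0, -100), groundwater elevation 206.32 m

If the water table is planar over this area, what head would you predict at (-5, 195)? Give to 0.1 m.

∂h/∂x = (207.23 − 206.51) / (-100 − 0) = -0.007200
∂h/∂y = (206.32 − 206.51) / (-100 − 0) = +0.001900
h(-5, 195) = 206.51 + (-0.007200)·(-5) + (+0.001900)·(195) = 206.51 +0.036 +0.370 = 206.916 m.

206.9 m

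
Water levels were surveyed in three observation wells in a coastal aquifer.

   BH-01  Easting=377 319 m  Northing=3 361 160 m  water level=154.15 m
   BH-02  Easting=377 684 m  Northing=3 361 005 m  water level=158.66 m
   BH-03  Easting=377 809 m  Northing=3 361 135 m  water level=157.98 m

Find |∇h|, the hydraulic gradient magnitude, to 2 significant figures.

0.014

Taking BH-01 as reference: BH-02−BH-01 = (365, -155, +4.51); BH-03−BH-01 = (490, -25, +3.83).
Solve a·Δx + b·Δy = Δh: det = 365·(-25) − 490·(-155) = 66825.
∂h/∂x = [(+4.51)·(-25) − (+3.83)·(-155)] / 66825 = +0.007196
∂h/∂y = [365·(+3.83) − 490·(+4.51)] / 66825 = -0.01215
|∇h| = √(0.007196² + -0.01215²) = 0.01412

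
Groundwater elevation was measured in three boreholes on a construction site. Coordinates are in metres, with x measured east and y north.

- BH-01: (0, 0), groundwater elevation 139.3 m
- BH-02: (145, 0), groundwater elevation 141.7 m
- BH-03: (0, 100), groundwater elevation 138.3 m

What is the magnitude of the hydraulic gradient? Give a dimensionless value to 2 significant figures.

∂h/∂x = (141.7 − 139.3) / (145 − 0) = +0.01655
∂h/∂y = (138.3 − 139.3) / (100 − 0) = -0.01000
|∇h| = √(0.01655² + -0.01000²) = 0.01934

0.019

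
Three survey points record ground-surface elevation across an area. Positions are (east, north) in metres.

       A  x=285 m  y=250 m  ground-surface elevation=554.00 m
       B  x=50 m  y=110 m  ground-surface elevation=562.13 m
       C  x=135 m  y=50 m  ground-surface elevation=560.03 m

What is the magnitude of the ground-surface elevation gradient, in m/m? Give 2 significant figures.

Differences from A: to B (Δx, Δy, Δh) = (-235, -140, +8.13); to C = (-150, -200, +6.03).
Determinant of the coordinate differences = (-235)·(-200) − (-150)·(-140) = 26000.
∂z/∂x = [(+8.13)·(-200) − (+6.03)·(-140)] / 26000 = -0.03007
∂z/∂y = [(-235)·(+6.03) − (-150)·(+8.13)] / 26000 = -0.007598
|∇f| = √(-0.03007² + -0.007598²) = 0.03102 m/m

0.031 m/m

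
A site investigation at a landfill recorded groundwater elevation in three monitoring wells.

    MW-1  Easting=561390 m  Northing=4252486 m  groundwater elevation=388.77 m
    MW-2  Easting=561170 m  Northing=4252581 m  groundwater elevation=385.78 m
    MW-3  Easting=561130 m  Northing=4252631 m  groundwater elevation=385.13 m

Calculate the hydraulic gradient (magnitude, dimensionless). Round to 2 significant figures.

Differences from MW-1: to MW-2 (Δx, Δy, Δh) = (-220, 95, -2.99); to MW-3 = (-260, 145, -3.64).
Determinant of the coordinate differences = (-220)·145 − (-260)·95 = -7200.
∂h/∂x = [(-2.99)·145 − (-3.64)·95] / -7200 = +0.01219
∂h/∂y = [(-220)·(-3.64) − (-260)·(-2.99)] / -7200 = -0.003250
|∇h| = √(0.01219² + -0.003250²) = 0.01262

0.013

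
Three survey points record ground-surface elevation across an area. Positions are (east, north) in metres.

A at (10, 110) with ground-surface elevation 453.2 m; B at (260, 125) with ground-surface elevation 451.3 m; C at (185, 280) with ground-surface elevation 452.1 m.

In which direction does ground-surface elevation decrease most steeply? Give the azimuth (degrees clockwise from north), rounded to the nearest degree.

With z = a·x + b·y + c and A as origin, the differences give:
  250·a + 15·b = -1.9
  175·a + 170·b = -1.1
Eliminate b (×170 and ×15, subtract): 39875·a = -306.50 → a = ∂z/∂x = -0.007687
Back-substitute: b = ∂z/∂y = +0.001442.
Steepest decrease is along −∇f: components (+0.007687 E, -0.001442 N).
Azimuth = atan2(+0.007687, -0.001442) = 100.6° ≈ 101°.

101°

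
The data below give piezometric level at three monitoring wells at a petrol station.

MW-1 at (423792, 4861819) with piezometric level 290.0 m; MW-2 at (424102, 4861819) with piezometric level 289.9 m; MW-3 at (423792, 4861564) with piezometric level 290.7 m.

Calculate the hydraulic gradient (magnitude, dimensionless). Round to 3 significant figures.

0.00276

∂h/∂x = (289.9 − 290.0) / (424102 − 423792) = -0.0003226
∂h/∂y = (290.7 − 290.0) / (4861564 − 4861819) = -0.002745
|∇h| = √(-0.0003226² + -0.002745²) = 0.002764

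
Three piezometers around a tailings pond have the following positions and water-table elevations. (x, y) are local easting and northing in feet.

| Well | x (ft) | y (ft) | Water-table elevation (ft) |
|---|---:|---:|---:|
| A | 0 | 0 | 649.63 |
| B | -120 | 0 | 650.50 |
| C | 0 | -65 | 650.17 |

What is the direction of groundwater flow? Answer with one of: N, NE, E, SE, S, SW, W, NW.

NE

∂h/∂x = (650.50 − 649.63) / (-120 − 0) = -0.007250
∂h/∂y = (650.17 − 649.63) / (-65 − 0) = -0.008308
Flow = −∇h = (+0.007250 east, +0.008308 north), which points northeast.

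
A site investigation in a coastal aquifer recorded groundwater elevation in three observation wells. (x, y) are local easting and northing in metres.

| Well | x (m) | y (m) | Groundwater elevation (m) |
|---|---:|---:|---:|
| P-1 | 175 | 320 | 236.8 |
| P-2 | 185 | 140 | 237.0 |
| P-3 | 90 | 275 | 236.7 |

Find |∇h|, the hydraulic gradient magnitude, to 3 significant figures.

Differences from P-1: to P-2 (Δx, Δy, Δh) = (10, -180, +0.2); to P-3 = (-85, -45, -0.1).
Determinant of the coordinate differences = 10·(-45) − (-85)·(-180) = -15750.
∂h/∂x = [(+0.2)·(-45) − (-0.1)·(-180)] / -15750 = +0.001714
∂h/∂y = [10·(-0.1) − (-85)·(+0.2)] / -15750 = -0.001016
|∇h| = √(0.001714² + -0.001016²) = 0.001992

0.00199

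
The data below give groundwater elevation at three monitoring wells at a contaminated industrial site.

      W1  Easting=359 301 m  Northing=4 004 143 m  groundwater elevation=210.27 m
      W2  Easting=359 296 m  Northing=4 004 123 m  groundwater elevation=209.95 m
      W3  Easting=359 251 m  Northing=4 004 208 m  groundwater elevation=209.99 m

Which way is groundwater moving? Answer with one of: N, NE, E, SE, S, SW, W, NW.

SW

With h = a·x + b·y + c and W1 as origin, the differences give:
  (-5)·a + (-20)·b = -0.32
  (-50)·a + 65·b = -0.28
Eliminate b (×65 and ×(-20), subtract): -1325·a = -26.400 → a = ∂h/∂x = +0.01992
Back-substitute: b = ∂h/∂y = +0.01102.
Flow = −∇h = (-0.01992 east, -0.01102 north), which points southwest.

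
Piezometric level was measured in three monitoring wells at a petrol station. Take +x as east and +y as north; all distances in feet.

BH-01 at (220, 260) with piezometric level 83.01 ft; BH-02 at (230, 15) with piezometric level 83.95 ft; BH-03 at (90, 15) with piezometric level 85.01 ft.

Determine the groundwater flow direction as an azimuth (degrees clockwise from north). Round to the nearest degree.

Taking BH-01 as reference: BH-02−BH-01 = (10, -245, +0.94); BH-03−BH-01 = (-130, -245, +2.00).
Solve a·Δx + b·Δy = Δh: det = 10·(-245) − (-130)·(-245) = -34300.
∂h/∂x = [(+0.94)·(-245) − (+2.00)·(-245)] / -34300 = -0.007571
∂h/∂y = [10·(+2.00) − (-130)·(+0.94)] / -34300 = -0.004146
Flow direction (−∇h) has components (+0.007571 E, +0.004146 N).
Azimuth = atan2(E, N) = atan2(+0.007571, +0.004146) = 61.3° ≈ 061°.

061°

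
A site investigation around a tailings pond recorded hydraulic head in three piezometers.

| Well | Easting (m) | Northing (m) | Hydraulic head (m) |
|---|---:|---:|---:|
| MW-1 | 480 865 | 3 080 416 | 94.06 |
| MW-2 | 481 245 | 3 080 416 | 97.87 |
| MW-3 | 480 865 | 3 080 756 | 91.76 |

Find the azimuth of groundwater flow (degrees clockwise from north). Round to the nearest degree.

304°

∂h/∂x = (97.87 − 94.06) / (481245 − 480865) = +0.01003
∂h/∂y = (91.76 − 94.06) / (3080756 − 3080416) = -0.006765
Flow direction (−∇h) has components (-0.01003 E, +0.006765 N).
Azimuth = atan2(E, N) = atan2(-0.01003, +0.006765) = 304.0° ≈ 304°.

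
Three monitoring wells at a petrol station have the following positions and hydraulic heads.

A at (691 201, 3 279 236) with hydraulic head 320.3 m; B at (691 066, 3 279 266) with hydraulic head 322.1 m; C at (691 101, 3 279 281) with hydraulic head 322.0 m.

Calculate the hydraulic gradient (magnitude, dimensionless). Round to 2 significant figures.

0.019

With h = a·x + b·y + c and A as origin, the differences give:
  (-135)·a + 30·b = +1.8
  (-100)·a + 45·b = +1.7
Eliminate b (×45 and ×30, subtract): -3075·a = 30.00 → a = ∂h/∂x = -0.009756
Back-substitute: b = ∂h/∂y = +0.01610.
|∇h| = √(-0.009756² + 0.01610²) = 0.01883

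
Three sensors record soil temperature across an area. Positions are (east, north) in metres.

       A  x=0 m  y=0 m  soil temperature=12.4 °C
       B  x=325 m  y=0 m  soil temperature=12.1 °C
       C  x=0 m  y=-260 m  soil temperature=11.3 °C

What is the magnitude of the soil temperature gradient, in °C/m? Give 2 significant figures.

∂T/∂x = (12.1 − 12.4) / (325 − 0) = -0.0009231
∂T/∂y = (11.3 − 12.4) / (-260 − 0) = +0.004231
|∇f| = √(-0.0009231² + 0.004231²) = 0.004331 °C/m

0.0043 °C/m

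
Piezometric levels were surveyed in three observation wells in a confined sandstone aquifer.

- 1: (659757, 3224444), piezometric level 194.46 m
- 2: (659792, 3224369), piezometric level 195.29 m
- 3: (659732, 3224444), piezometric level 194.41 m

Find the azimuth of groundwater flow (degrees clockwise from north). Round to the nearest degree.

349°

With h = a·x + b·y + c and 1 as origin, the differences give:
  35·a + (-75)·b = +0.83
  (-25)·a + 0·b = -0.05
Eliminate b (×0 and ×(-75), subtract): -1875·a = -3.750 → a = ∂h/∂x = +0.002000
Back-substitute: b = ∂h/∂y = -0.01013.
Flow direction (−∇h) has components (-0.002000 E, +0.01013 N).
Azimuth = atan2(E, N) = atan2(-0.002000, +0.01013) = 348.8° ≈ 349°.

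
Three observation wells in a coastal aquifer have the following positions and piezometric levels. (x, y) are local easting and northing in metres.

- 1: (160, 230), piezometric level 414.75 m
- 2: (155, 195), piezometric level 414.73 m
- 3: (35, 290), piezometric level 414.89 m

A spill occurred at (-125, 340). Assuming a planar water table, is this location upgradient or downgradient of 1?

upgradient

Taking 1 as reference: 2−1 = (-5, -35, -0.02); 3−1 = (-125, 60, +0.14).
Solve a·Δx + b·Δy = Δh: det = (-5)·60 − (-125)·(-35) = -4675.
∂h/∂x = [(-0.02)·60 − (+0.14)·(-35)] / -4675 = -0.0007914
∂h/∂y = [(-5)·(+0.14) − (-125)·(-0.02)] / -4675 = +0.0006845
Head at (-125, 340) = 414.75 + (-0.0007914)·(-285) + (+0.0006845)·(110) = 415.05 m.
That is higher than the 414.75 m at 1, so the point is upgradient.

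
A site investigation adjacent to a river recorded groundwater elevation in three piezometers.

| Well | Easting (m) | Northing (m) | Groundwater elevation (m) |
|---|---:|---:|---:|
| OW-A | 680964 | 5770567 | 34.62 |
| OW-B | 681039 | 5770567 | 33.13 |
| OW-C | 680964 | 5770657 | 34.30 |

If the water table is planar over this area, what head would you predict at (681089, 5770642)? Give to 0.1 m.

∂h/∂x = (33.13 − 34.62) / (681039 − 680964) = -0.01987
∂h/∂y = (34.30 − 34.62) / (5770657 − 5770567) = -0.003556
h(681089, 5770642) = 34.62 + (-0.01987)·(125) + (-0.003556)·(75) = 34.62 -2.483 -0.267 = 31.870 m.

31.9 m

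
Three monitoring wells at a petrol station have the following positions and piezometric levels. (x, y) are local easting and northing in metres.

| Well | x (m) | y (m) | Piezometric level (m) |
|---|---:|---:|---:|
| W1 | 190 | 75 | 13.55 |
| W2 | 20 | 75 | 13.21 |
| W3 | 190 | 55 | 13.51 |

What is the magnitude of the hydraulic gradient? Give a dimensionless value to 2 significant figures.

0.0028

Three-point gradient (reference W1): Δ to W2 = (-170, 0, -0.34), Δ to W3 = (0, -20, -0.04).
∂h/∂x = +0.002000, ∂h/∂y = +0.002000 (det = 3400).
|∇h| = √(0.002000² + 0.002000²) = 0.002828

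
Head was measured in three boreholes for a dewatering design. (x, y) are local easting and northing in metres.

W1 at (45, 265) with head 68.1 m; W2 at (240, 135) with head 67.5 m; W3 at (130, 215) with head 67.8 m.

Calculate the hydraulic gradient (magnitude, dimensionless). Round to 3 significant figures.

0.00901

With h = a·x + b·y + c and W1 as origin, the differences give:
  195·a + (-130)·b = -0.6
  85·a + (-50)·b = -0.3
Eliminate b (×(-50) and ×(-130), subtract): 1300·a = -9.00 → a = ∂h/∂x = -0.006923
Back-substitute: b = ∂h/∂y = -0.005769.
|∇h| = √(-0.006923² + -0.005769²) = 0.009012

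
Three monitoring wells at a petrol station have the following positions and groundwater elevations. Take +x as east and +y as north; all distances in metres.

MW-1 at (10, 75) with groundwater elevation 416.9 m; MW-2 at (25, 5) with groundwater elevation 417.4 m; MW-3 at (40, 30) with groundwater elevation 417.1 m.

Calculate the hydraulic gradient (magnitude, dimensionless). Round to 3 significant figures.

0.0103

Taking MW-1 as reference: MW-2−MW-1 = (15, -70, +0.5); MW-3−MW-1 = (30, -45, +0.2).
Determinant of the coordinate differences = 15·(-45) − 30·(-70) = 1425.
∂h/∂x = [(+0.5)·(-45) − (+0.2)·(-70)] / 1425 = -0.005965
∂h/∂y = [15·(+0.2) − 30·(+0.5)] / 1425 = -0.008421
|∇h| = √(-0.005965² + -0.008421²) = 0.01032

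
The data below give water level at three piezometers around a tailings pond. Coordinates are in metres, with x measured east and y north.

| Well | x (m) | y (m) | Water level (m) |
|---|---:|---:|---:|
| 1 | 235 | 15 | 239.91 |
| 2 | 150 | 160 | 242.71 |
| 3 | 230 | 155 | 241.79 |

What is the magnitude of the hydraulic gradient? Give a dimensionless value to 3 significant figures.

0.0169

With h = a·x + b·y + c and 1 as origin, the differences give:
  (-85)·a + 145·b = +2.80
  (-5)·a + 140·b = +1.88
Eliminate b (×140 and ×145, subtract): -11175·a = 119.400 → a = ∂h/∂x = -0.01068
Back-substitute: b = ∂h/∂y = +0.01305.
|∇h| = √(-0.01068² + 0.01305²) = 0.01686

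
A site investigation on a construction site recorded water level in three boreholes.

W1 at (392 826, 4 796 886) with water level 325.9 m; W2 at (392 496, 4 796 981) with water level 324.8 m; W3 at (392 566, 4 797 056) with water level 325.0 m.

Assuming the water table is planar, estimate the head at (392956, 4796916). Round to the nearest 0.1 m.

Differences from W1: to W2 (Δx, Δy, Δh) = (-330, 95, -1.1); to W3 = (-260, 170, -0.9).
Determinant of the coordinate differences = (-330)·170 − (-260)·95 = -31400.
∂h/∂x = [(-1.1)·170 − (-0.9)·95] / -31400 = +0.003232
∂h/∂y = [(-330)·(-0.9) − (-260)·(-1.1)] / -31400 = -0.0003503
h(392956, 4796916) = 325.9 + (+0.003232)·(130) + (-0.0003503)·(30) = 325.9 +0.420 -0.011 = 326.310 m.

326.3 m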